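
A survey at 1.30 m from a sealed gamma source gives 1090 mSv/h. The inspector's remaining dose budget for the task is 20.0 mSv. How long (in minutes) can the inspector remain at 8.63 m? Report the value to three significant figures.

48.5 min

Using I₁d₁² = I₂d₂², rate at 8.63 m:
(1.30/8.63)² = 0.02269, so 1090 × 0.02269 = 24.73 mSv/h.
Stay time = 20.0 mSv ÷ 24.73 mSv/h = 0.8087 h = 48.52 min.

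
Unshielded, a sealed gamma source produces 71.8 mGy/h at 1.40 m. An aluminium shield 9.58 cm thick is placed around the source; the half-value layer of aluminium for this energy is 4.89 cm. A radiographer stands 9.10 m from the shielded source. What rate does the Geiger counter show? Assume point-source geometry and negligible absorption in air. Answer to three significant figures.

0.437 mGy/h

Distance alone: 71.8 × (1.40/9.10)² = 71.8 × 0.02367 = 1.700 mGy/h.
Shield: 9.58/4.89 = 1.959 half-value layers → attenuation 2^(−1.959) = 0.2572.
Combined: 1.700 × 0.2572 = 0.4372 mGy/h.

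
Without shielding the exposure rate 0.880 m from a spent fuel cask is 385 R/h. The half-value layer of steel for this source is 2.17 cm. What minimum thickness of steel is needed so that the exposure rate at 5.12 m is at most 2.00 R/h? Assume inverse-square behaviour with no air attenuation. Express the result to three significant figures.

At 5.12 m, distance alone gives 385 × (0.880/5.12)² = 385 × 0.02954 = 11.37 R/h.
Further attenuation needed: 11.37/2.00 = 5.685.
n = log₂(5.685) = 2.507 half-value layers.
Thickness = 2.507 × 2.17 cm = 5.440 cm.

5.44 cm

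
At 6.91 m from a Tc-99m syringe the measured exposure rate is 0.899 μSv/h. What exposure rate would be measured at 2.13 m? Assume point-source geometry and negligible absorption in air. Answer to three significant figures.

9.46 μSv/h

By the inverse-square law, scaling from 6.91 m to 2.13 m:
0.899 × (6.91/2.13)² = 0.899 × 10.52 = 9.457 μSv/h.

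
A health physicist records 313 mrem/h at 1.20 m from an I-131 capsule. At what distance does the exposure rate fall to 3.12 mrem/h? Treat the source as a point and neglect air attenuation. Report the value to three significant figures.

Applying the 1/r² law, d₂ = d₁·√(I₁/I₂).
I₁/I₂ = 313/3.12 = 100.3, so d₂ = 1.20 × √100.3 = 12.02 m.

12.0 m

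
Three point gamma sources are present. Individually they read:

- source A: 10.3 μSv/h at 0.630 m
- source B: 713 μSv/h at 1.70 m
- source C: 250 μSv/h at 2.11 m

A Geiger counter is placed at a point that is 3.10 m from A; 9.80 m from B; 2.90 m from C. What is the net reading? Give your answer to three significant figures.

Each source contributes Iᵢ·(dᵢ/rᵢ)²; contributions add.
A: 10.3 × (0.630/3.10)² = 0.4254 μSv/h
B: 713 × (1.70/9.80)² = 21.46 μSv/h
C: 250 × (2.11/2.90)² = 132.3 μSv/h
Total = 0.4254 + 21.46 + 132.3 = 154.2 μSv/h.

154 μSv/h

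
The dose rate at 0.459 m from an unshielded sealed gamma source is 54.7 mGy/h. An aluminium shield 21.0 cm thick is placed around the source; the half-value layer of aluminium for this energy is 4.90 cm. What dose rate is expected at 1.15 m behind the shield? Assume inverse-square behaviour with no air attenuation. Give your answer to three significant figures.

Distance alone: 54.7 × (0.459/1.15)² = 54.7 × 0.1593 = 8.714 mGy/h.
Shield: 21.0/4.90 = 4.286 half-value layers → attenuation 2^(−4.286) = 0.05126.
Combined: 8.714 × 0.05126 = 0.4467 mGy/h.

0.447 mGy/h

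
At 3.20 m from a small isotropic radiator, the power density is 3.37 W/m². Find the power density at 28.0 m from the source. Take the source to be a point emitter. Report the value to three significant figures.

0.0440 W/m²

Using I₁d₁² = I₂d₂², the rate at 28.0 m is
3.37 × (3.20/28.0)² = 3.37 × 0.01306 = 0.04401 W/m².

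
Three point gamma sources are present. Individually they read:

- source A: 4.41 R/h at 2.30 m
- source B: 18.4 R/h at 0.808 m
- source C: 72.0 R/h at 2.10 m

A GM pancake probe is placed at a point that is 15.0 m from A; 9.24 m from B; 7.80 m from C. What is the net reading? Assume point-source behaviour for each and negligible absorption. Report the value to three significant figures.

5.46 R/h

Each source contributes Iᵢ·(dᵢ/rᵢ)²; contributions add.
A: 4.41 × (2.30/15.0)² = 0.1037 R/h
B: 18.4 × (0.808/9.24)² = 0.1407 R/h
C: 72.0 × (2.10/7.80)² = 5.219 R/h
Total = 0.1037 + 0.1407 + 5.219 = 5.463 R/h.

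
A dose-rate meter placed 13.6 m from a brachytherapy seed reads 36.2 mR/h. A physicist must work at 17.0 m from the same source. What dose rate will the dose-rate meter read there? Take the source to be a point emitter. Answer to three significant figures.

23.2 mR/h

Intensity scales as (d₁/d₂)², so scaling from 13.6 m to 17.0 m:
36.2 × (13.6/17.0)² = 36.2 × 0.6400 = 23.17 mR/h.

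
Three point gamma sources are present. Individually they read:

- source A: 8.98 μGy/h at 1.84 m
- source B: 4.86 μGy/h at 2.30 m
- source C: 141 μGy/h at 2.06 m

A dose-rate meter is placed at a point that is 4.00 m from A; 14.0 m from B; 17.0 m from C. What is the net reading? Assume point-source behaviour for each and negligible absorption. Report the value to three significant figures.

4.10 μGy/h

By superposition, sum each source's inverse-square contribution:
A: 8.98 × (1.84/4.00)² = 1.900 μGy/h
B: 4.86 × (2.30/14.0)² = 0.1312 μGy/h
C: 141 × (2.06/17.0)² = 2.070 μGy/h
Total = 1.900 + 0.1312 + 2.070 = 4.101 μGy/h.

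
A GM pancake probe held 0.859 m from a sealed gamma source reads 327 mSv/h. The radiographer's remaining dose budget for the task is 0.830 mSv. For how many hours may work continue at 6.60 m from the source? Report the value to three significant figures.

0.150 h

Intensity scales as (d₁/d₂)², so rate at 6.60 m:
327 × (0.859/6.60)² = 327 × 0.01694 = 5.539 mSv/h.
Stay time = 0.830 mSv ÷ 5.539 mSv/h = 0.1498 h.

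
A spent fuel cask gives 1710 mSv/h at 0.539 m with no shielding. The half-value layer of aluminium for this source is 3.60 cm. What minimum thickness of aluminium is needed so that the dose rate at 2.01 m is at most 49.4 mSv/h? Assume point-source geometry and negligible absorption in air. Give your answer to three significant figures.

4.74 cm

At 2.01 m, distance alone gives 1710 × (0.539/2.01)² = 1710 × 0.07191 = 123.0 mSv/h.
Further attenuation needed: 123.0/49.4 = 2.490.
n = log₂(2.490) = 1.316 half-value layers.
Thickness = 1.316 × 3.60 cm = 4.738 cm.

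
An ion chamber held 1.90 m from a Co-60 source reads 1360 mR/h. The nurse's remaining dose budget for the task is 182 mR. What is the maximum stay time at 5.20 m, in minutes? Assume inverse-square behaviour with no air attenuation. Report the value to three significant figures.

60.1 min

Applying the 1/r² law, rate at 5.20 m:
(1.90/5.20)² = 0.1335, so 1360 × 0.1335 = 181.6 mR/h.
Stay time = 182 mR ÷ 181.6 mR/h = 1.002 h = 60.12 min.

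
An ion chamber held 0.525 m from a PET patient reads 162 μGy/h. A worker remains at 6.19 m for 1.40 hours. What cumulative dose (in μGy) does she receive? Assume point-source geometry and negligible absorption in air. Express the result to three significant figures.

Intensity scales as (d₁/d₂)², so rate at 6.19 m:
162 × (0.525/6.19)² = 162 × 0.007193 = 1.165 μGy/h.
Dose = rate × time = 1.165 μGy/h × 1.400 h = 1.631 μGy.

1.63 μGy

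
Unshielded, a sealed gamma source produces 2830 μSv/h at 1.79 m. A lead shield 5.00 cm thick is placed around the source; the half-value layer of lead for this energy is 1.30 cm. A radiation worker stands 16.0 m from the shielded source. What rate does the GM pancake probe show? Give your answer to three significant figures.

Distance alone: (1.79/16.0)² = 0.01252, so 2830 × 0.01252 = 35.43 μSv/h.
Shield: 5.00/1.30 = 3.846 half-value layers → attenuation 2^(−3.846) = 0.06954.
Combined: 35.43 × 0.06954 = 2.464 μSv/h.

2.46 μSv/h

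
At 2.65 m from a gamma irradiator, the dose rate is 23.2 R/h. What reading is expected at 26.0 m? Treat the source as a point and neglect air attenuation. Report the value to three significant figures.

0.241 R/h

Since intensity falls as 1/r², the rate at 26.0 m is
(2.65/26.0)² = 0.01039, so 23.2 × 0.01039 = 0.2410 R/h.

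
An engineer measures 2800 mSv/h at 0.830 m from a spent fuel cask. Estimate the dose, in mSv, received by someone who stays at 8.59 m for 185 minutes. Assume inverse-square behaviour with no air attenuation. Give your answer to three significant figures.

80.6 mSv

Using I₁d₁² = I₂d₂², rate at 8.59 m:
2800 × (0.830/8.59)² = 2800 × 0.009336 = 26.14 mSv/h.
Dose = rate × time = 26.14 mSv/h × 3.083 h = 80.59 mSv.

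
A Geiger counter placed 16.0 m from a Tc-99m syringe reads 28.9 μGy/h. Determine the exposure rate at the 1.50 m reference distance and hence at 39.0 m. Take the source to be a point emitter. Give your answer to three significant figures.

3290 μGy/h; 4.86 μGy/h

Using I₁d₁² = I₂d₂²,
At 1.50 m: 28.9 × (16.0/1.50)² = 28.9 × 113.8 = 3289 μGy/h
At 39.0 m: (1.50/39.0)² = 0.001479, so 3289 × 0.001479 = 4.864 μGy/h.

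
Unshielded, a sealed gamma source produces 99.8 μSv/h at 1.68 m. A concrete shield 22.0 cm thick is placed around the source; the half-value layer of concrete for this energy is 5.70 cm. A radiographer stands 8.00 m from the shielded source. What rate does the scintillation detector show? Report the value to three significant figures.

0.303 μSv/h

Distance alone: 99.8 × (1.68/8.00)² = 99.8 × 0.04410 = 4.401 μSv/h.
Shield: 22.0/5.70 = 3.860 half-value layers → attenuation 2^(−3.860) = 0.06887.
Combined: 4.401 × 0.06887 = 0.3031 μSv/h.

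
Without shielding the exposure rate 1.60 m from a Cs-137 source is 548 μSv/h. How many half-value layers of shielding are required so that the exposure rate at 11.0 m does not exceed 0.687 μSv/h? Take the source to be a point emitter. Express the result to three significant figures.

4.08 half-value layers

At 11.0 m, distance alone gives 548 × (1.60/11.0)² = 548 × 0.02116 = 11.60 μSv/h.
Further attenuation needed: 11.60/0.687 = 16.89.
n = log₂(16.89) = 4.078 half-value layers.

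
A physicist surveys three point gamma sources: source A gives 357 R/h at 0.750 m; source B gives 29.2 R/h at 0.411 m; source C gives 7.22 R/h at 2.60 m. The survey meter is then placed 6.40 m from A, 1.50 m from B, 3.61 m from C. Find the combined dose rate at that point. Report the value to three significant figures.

10.8 R/h

Each source contributes Iᵢ·(dᵢ/rᵢ)²; contributions add.
A: 357 × (0.750/6.40)² = 4.903 R/h
B: 29.2 × (0.411/1.50)² = 2.192 R/h
C: 7.22 × (2.60/3.61)² = 3.745 R/h
Total = 4.903 + 2.192 + 3.745 = 10.84 R/h.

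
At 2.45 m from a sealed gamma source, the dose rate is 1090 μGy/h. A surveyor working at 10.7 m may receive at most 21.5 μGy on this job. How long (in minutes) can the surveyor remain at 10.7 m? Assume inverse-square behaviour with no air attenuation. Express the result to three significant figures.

22.6 min

Since intensity falls as 1/r², rate at 10.7 m:
1090 × (2.45/10.7)² = 1090 × 0.05243 = 57.15 μGy/h.
Stay time = 21.5 μGy ÷ 57.15 μGy/h = 0.3762 h = 22.57 min.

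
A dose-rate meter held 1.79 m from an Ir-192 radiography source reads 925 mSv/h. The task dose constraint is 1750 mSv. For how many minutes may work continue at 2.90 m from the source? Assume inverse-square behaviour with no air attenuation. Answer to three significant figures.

Since intensity falls as 1/r², rate at 2.90 m:
925 × (1.79/2.90)² = 925 × 0.3810 = 352.4 mSv/h.
Stay time = 1750 mSv ÷ 352.4 mSv/h = 4.966 h = 298.0 min.

298 min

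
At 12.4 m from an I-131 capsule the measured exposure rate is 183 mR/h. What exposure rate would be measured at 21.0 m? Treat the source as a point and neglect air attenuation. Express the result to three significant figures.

Using I₁d₁² = I₂d₂², scaling from 12.4 m to 21.0 m:
(12.4/21.0)² = 0.3487, so 183 × 0.3487 = 63.81 mR/h.

63.8 mR/h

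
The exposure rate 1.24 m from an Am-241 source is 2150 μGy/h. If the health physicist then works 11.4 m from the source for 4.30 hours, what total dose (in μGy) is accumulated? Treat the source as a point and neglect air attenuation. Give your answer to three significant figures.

Intensity scales as (d₁/d₂)², so rate at 11.4 m:
(1.24/11.4)² = 0.01183, so 2150 × 0.01183 = 25.43 μGy/h.
Dose = rate × time = 25.43 μGy/h × 4.300 h = 109.3 μGy.

109 μGy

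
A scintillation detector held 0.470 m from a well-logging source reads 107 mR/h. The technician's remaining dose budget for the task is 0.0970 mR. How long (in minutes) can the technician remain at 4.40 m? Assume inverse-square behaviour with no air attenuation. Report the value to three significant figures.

4.77 min

Since intensity falls as 1/r², rate at 4.40 m:
(0.470/4.40)² = 0.01141, so 107 × 0.01141 = 1.221 mR/h.
Stay time = 0.0970 mR ÷ 1.221 mR/h = 0.07944 h = 4.766 min.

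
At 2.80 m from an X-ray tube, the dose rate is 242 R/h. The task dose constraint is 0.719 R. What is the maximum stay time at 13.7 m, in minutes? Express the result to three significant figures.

By the inverse-square law, rate at 13.7 m:
(2.80/13.7)² = 0.04177, so 242 × 0.04177 = 10.11 R/h.
Stay time = 0.719 R ÷ 10.11 R/h = 0.07112 h = 4.267 min.

4.27 min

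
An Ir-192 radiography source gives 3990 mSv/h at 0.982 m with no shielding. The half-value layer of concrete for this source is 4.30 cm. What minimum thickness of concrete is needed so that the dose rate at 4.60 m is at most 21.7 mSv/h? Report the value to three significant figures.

At 4.60 m, distance alone gives 3990 × (0.982/4.60)² = 3990 × 0.04557 = 181.8 mSv/h.
Further attenuation needed: 181.8/21.7 = 8.378.
n = log₂(8.378) = 3.067 half-value layers.
Thickness = 3.067 × 4.30 cm = 13.19 cm.

13.2 cm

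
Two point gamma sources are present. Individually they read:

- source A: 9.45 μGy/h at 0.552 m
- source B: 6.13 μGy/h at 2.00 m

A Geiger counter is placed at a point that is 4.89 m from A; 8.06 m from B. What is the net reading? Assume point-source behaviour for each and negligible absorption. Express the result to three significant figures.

By superposition, sum each source's inverse-square contribution:
A: 9.45 × (0.552/4.89)² = 0.1204 μGy/h
B: 6.13 × (2.00/8.06)² = 0.3774 μGy/h
Total = 0.1204 + 0.3774 = 0.4978 μGy/h.

0.498 μGy/h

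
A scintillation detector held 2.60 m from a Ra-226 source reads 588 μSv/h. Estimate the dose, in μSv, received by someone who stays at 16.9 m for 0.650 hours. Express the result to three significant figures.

Applying the 1/r² law, rate at 16.9 m:
(2.60/16.9)² = 0.02367, so 588 × 0.02367 = 13.92 μSv/h.
Dose = rate × time = 13.92 μSv/h × 0.6500 h = 9.048 μSv.

9.05 μSv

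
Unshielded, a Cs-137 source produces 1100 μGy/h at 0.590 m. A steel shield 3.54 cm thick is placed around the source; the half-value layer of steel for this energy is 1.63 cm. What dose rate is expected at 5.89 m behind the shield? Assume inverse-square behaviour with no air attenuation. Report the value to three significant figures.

Distance alone: 1100 × (0.590/5.89)² = 1100 × 0.01003 = 11.03 μGy/h.
Shield: 3.54/1.63 = 2.172 half-value layers → attenuation 2^(−2.172) = 0.2219.
Combined: 11.03 × 0.2219 = 2.448 μGy/h.

2.45 μGy/h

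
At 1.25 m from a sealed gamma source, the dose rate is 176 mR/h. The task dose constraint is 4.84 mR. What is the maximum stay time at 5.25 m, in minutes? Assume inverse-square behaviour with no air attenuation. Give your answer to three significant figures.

29.1 min

Intensity scales as (d₁/d₂)², so rate at 5.25 m:
(1.25/5.25)² = 0.05669, so 176 × 0.05669 = 9.977 mR/h.
Stay time = 4.84 mR ÷ 9.977 mR/h = 0.4851 h = 29.11 min.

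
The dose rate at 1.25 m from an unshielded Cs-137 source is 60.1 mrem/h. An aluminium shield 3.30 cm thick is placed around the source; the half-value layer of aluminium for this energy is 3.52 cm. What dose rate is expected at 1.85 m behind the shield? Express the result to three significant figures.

Distance alone: 60.1 × (1.25/1.85)² = 60.1 × 0.4565 = 27.44 mrem/h.
Shield: 3.30/3.52 = 0.9375 half-value layers → attenuation 2^(−0.9375) = 0.5221.
Combined: 27.44 × 0.5221 = 14.33 mrem/h.

14.3 mrem/h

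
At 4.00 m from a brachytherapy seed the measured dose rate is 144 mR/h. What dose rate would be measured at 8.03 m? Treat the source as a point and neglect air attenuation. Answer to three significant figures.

35.7 mR/h

Using I₁d₁² = I₂d₂², scaling from 4.00 m to 8.03 m:
144 × (4.00/8.03)² = 144 × 0.2481 = 35.73 mR/h.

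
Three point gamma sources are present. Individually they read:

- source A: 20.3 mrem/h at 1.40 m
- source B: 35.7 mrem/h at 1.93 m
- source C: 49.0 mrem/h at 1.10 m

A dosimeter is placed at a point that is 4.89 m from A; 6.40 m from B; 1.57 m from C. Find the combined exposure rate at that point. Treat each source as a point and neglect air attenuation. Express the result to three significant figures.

29.0 mrem/h

By superposition, sum each source's inverse-square contribution:
A: 20.3 × (1.40/4.89)² = 1.664 mrem/h
B: 35.7 × (1.93/6.40)² = 3.247 mrem/h
C: 49.0 × (1.10/1.57)² = 24.05 mrem/h
Total = 1.664 + 3.247 + 24.05 = 28.96 mrem/h.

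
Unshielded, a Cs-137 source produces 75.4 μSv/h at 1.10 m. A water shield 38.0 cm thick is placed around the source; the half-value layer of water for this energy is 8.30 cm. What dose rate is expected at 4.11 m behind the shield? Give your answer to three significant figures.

0.226 μSv/h

Distance alone: 75.4 × (1.10/4.11)² = 75.4 × 0.07163 = 5.401 μSv/h.
Shield: 38.0/8.30 = 4.578 half-value layers → attenuation 2^(−4.578) = 0.04187.
Combined: 5.401 × 0.04187 = 0.2261 μSv/h.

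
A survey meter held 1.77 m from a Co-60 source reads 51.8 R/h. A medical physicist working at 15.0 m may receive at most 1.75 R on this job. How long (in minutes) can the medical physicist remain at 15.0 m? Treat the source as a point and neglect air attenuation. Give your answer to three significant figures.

146 min

Using I₁d₁² = I₂d₂², rate at 15.0 m:
(1.77/15.0)² = 0.01392, so 51.8 × 0.01392 = 0.7211 R/h.
Stay time = 1.75 R ÷ 0.7211 R/h = 2.427 h = 145.6 min.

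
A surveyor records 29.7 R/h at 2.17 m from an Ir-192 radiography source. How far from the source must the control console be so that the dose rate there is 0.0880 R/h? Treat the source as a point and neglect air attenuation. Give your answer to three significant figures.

Since intensity falls as 1/r², d₂ = d₁·√(I₁/I₂).
I₁/I₂ = 29.7/0.0880 = 337.5, so d₂ = 2.17 × √337.5 = 39.87 m.

39.9 m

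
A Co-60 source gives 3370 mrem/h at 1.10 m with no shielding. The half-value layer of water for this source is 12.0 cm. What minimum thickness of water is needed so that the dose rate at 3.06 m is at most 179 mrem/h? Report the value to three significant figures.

15.4 cm

At 3.06 m, distance alone gives 3370 × (1.10/3.06)² = 3370 × 0.1292 = 435.4 mrem/h.
Further attenuation needed: 435.4/179 = 2.432.
n = log₂(2.432) = 1.282 half-value layers.
Thickness = 1.282 × 12.0 cm = 15.38 cm.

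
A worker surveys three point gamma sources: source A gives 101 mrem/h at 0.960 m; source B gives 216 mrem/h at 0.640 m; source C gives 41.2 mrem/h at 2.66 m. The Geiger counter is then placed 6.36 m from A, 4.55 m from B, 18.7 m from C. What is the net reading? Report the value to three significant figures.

7.41 mrem/h

Each source contributes Iᵢ·(dᵢ/rᵢ)²; contributions add.
A: 101 × (0.960/6.36)² = 2.301 mrem/h
B: 216 × (0.640/4.55)² = 4.274 mrem/h
C: 41.2 × (2.66/18.7)² = 0.8336 mrem/h
Total = 2.301 + 4.274 + 0.8336 = 7.409 mrem/h.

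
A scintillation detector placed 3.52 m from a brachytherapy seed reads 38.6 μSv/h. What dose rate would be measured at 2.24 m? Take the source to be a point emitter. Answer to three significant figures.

Since intensity falls as 1/r², scaling from 3.52 m to 2.24 m:
38.6 × (3.52/2.24)² = 38.6 × 2.469 = 95.30 μSv/h.

95.3 μSv/h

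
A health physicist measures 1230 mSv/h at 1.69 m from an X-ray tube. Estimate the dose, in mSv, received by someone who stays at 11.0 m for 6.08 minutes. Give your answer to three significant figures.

By the inverse-square law, rate at 11.0 m:
(1.69/11.0)² = 0.02360, so 1230 × 0.02360 = 29.03 mSv/h.
Dose = rate × time = 29.03 mSv/h × 0.1013 h = 2.941 mSv.

2.94 mSv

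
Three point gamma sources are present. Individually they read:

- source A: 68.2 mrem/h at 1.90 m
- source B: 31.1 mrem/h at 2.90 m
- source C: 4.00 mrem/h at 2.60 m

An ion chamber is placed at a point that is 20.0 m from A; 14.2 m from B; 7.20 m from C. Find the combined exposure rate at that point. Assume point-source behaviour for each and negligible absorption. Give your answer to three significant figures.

Each source contributes Iᵢ·(dᵢ/rᵢ)²; contributions add.
A: 68.2 × (1.90/20.0)² = 0.6155 mrem/h
B: 31.1 × (2.90/14.2)² = 1.297 mrem/h
C: 4.00 × (2.60/7.20)² = 0.5216 mrem/h
Total = 0.6155 + 1.297 + 0.5216 = 2.434 mrem/h.

2.43 mrem/h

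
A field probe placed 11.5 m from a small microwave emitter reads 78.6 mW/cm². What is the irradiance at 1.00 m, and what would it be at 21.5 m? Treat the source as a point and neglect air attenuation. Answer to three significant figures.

10400 mW/cm²; 22.5 mW/cm²

Using I₁d₁² = I₂d₂²,
At 1.00 m: 78.6 × (11.5/1.00)² = 78.6 × 132.2 = 10390 mW/cm²
At 21.5 m: 10390 × (1.00/21.5)² = 10390 × 0.002163 = 22.47 mW/cm².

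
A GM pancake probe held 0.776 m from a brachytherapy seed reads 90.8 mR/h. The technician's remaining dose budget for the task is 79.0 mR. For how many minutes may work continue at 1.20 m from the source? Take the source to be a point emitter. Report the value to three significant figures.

Applying the 1/r² law, rate at 1.20 m:
90.8 × (0.776/1.20)² = 90.8 × 0.4182 = 37.97 mR/h.
Stay time = 79.0 mR ÷ 37.97 mR/h = 2.081 h = 124.9 min.

125 min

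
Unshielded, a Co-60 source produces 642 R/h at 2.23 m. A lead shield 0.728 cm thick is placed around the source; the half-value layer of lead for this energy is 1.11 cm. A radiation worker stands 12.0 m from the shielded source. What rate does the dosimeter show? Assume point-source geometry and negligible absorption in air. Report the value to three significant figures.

14.1 R/h

Distance alone: 642 × (2.23/12.0)² = 642 × 0.03453 = 22.17 R/h.
Shield: 0.728/1.11 = 0.6559 half-value layers → attenuation 2^(−0.6559) = 0.6347.
Combined: 22.17 × 0.6347 = 14.07 R/h.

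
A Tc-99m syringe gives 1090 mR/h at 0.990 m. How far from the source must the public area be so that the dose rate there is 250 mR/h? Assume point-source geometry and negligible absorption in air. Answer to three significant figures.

2.07 m

Applying the 1/r² law, d₂ = d₁·√(I₁/I₂).
I₁/I₂ = 1090/250 = 4.360, so d₂ = 0.990 × √4.360 = 2.067 m.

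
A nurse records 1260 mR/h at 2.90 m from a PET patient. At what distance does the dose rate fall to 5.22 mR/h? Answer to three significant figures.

Since intensity falls as 1/r², d₂ = d₁·√(I₁/I₂).
I₁/I₂ = 1260/5.22 = 241.4, so d₂ = 2.90 × √241.4 = 45.06 m.

45.1 m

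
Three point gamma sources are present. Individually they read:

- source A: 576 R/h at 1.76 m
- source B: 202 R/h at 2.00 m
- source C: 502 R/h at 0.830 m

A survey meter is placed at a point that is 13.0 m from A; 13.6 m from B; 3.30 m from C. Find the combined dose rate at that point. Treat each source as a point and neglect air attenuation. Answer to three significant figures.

Each source contributes Iᵢ·(dᵢ/rᵢ)²; contributions add.
A: 576 × (1.76/13.0)² = 10.56 R/h
B: 202 × (2.00/13.6)² = 4.369 R/h
C: 502 × (0.830/3.30)² = 31.76 R/h
Total = 10.56 + 4.369 + 31.76 = 46.69 R/h.

46.7 R/h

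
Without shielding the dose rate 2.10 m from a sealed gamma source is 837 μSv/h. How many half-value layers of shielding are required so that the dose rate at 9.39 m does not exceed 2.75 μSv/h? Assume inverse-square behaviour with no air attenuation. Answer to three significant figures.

3.93 half-value layers

At 9.39 m, distance alone gives (2.10/9.39)² = 0.05002, so 837 × 0.05002 = 41.87 μSv/h.
Further attenuation needed: 41.87/2.75 = 15.23.
n = log₂(15.23) = 3.929 half-value layers.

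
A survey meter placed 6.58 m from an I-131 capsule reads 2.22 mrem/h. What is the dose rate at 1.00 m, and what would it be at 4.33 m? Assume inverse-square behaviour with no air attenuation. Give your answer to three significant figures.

96.1 mrem/h; 5.13 mrem/h

Intensity scales as (d₁/d₂)², so
At 1.00 m: 2.22 × (6.58/1.00)² = 2.22 × 43.30 = 96.13 mrem/h
At 4.33 m: 96.13 × (1.00/4.33)² = 96.13 × 0.05334 = 5.128 mrem/h.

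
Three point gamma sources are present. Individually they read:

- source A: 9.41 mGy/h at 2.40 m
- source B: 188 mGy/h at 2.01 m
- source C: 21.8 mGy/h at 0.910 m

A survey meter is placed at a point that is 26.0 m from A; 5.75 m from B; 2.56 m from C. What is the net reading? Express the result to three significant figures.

By superposition, sum each source's inverse-square contribution:
A: 9.41 × (2.40/26.0)² = 0.08018 mGy/h
B: 188 × (2.01/5.75)² = 22.97 mGy/h
C: 21.8 × (0.910/2.56)² = 2.755 mGy/h
Total = 0.08018 + 22.97 + 2.755 = 25.81 mGy/h.

25.8 mGy/h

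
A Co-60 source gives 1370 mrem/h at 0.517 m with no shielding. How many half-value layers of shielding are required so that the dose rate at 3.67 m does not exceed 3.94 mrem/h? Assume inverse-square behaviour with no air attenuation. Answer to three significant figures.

2.79 half-value layers

At 3.67 m, distance alone gives (0.517/3.67)² = 0.01984, so 1370 × 0.01984 = 27.18 mrem/h.
Further attenuation needed: 27.18/3.94 = 6.898.
n = log₂(6.898) = 2.786 half-value layers.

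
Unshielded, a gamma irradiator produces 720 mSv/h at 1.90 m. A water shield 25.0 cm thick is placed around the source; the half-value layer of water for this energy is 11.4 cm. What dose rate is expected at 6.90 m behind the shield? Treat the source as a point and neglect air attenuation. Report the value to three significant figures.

Distance alone: (1.90/6.90)² = 0.07582, so 720 × 0.07582 = 54.59 mSv/h.
Shield: 25.0/11.4 = 2.193 half-value layers → attenuation 2^(−2.193) = 0.2187.
Combined: 54.59 × 0.2187 = 11.94 mSv/h.

11.9 mSv/h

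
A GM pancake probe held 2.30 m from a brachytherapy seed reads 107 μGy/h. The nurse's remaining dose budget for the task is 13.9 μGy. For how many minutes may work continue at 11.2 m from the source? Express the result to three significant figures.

Applying the 1/r² law, rate at 11.2 m:
107 × (2.30/11.2)² = 107 × 0.04217 = 4.512 μGy/h.
Stay time = 13.9 μGy ÷ 4.512 μGy/h = 3.081 h = 184.9 min.

185 min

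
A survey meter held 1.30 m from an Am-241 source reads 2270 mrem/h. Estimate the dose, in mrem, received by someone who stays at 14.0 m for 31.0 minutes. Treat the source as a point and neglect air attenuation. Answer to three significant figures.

10.1 mrem

Since intensity falls as 1/r², rate at 14.0 m:
(1.30/14.0)² = 0.008622, so 2270 × 0.008622 = 19.57 mrem/h.
Dose = rate × time = 19.57 mrem/h × 0.5167 h = 10.11 mrem.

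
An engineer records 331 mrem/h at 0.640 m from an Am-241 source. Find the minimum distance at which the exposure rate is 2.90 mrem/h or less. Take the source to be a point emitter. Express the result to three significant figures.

Intensity scales as (d₁/d₂)², so d₂ = d₁·√(I₁/I₂).
I₁/I₂ = 331/2.90 = 114.1, so d₂ = 0.640 × √114.1 = 6.836 m.

6.84 m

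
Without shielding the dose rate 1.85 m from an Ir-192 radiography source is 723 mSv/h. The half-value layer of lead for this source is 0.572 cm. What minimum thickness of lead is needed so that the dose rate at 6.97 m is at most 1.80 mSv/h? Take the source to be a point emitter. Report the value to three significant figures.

2.76 cm

At 6.97 m, distance alone gives (1.85/6.97)² = 0.07045, so 723 × 0.07045 = 50.94 mSv/h.
Further attenuation needed: 50.94/1.80 = 28.30.
n = log₂(28.30) = 4.823 half-value layers.
Thickness = 4.823 × 0.572 cm = 2.759 cm.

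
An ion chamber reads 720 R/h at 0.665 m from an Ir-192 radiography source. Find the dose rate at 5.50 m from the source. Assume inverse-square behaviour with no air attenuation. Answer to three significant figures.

By the inverse-square law, the rate at 5.50 m is
720 × (0.665/5.50)² = 720 × 0.01462 = 10.53 R/h.

10.5 R/h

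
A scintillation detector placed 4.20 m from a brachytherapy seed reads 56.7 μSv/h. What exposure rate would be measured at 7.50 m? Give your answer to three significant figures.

17.8 μSv/h

Using I₁d₁² = I₂d₂², scaling from 4.20 m to 7.50 m:
(4.20/7.50)² = 0.3136, so 56.7 × 0.3136 = 17.78 μSv/h.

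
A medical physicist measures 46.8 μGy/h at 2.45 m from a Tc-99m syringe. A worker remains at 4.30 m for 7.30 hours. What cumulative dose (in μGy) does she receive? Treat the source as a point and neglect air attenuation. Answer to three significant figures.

Using I₁d₁² = I₂d₂², rate at 4.30 m:
46.8 × (2.45/4.30)² = 46.8 × 0.3246 = 15.19 μGy/h.
Dose = rate × time = 15.19 μGy/h × 7.300 h = 110.9 μGy.

111 μGy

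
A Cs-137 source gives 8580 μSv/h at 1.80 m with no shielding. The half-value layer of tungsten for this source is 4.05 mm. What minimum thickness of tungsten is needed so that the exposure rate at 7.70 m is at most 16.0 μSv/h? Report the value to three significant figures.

At 7.70 m, distance alone gives (1.80/7.70)² = 0.05465, so 8580 × 0.05465 = 468.9 μSv/h.
Further attenuation needed: 468.9/16.0 = 29.31.
n = log₂(29.31) = 4.873 half-value layers.
Thickness = 4.873 × 4.05 mm = 19.74 mm.

19.7 mm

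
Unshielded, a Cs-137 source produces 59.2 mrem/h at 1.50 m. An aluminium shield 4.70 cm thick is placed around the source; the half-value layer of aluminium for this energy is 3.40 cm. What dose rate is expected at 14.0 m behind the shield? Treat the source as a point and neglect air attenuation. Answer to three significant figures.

Distance alone: (1.50/14.0)² = 0.01148, so 59.2 × 0.01148 = 0.6796 mrem/h.
Shield: 4.70/3.40 = 1.382 half-value layers → attenuation 2^(−1.382) = 0.3837.
Combined: 0.6796 × 0.3837 = 0.2608 mrem/h.

0.261 mrem/h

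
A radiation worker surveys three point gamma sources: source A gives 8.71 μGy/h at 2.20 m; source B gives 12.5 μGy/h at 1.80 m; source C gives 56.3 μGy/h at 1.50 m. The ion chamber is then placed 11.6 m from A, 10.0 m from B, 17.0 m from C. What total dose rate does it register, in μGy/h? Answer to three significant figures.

By superposition, sum each source's inverse-square contribution:
A: 8.71 × (2.20/11.6)² = 0.3133 μGy/h
B: 12.5 × (1.80/10.0)² = 0.4050 μGy/h
C: 56.3 × (1.50/17.0)² = 0.4383 μGy/h
Total = 0.3133 + 0.4050 + 0.4383 = 1.157 μGy/h.

1.16 μGy/h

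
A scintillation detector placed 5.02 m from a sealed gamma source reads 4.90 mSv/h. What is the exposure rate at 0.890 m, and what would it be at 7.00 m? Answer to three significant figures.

Applying the 1/r² law,
At 0.890 m: (5.02/0.890)² = 31.81, so 4.90 × 31.81 = 155.9 mSv/h
At 7.00 m: 155.9 × (0.890/7.00)² = 155.9 × 0.01617 = 2.521 mSv/h.

156 mSv/h; 2.52 mSv/h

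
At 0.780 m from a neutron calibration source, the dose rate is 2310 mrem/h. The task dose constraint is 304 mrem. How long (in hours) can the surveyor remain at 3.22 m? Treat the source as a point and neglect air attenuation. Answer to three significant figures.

2.24 h

Applying the 1/r² law, rate at 3.22 m:
(0.780/3.22)² = 0.05868, so 2310 × 0.05868 = 135.6 mrem/h.
Stay time = 304 mrem ÷ 135.6 mrem/h = 2.242 h.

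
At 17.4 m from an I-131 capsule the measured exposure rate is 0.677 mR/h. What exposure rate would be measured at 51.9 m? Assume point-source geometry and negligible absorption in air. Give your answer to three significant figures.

0.0761 mR/h

Since intensity falls as 1/r², scaling from 17.4 m to 51.9 m:
0.677 × (17.4/51.9)² = 0.677 × 0.1124 = 0.07609 mR/h.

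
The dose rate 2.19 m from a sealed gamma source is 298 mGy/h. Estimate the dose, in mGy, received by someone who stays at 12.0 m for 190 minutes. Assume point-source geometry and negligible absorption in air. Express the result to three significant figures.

31.4 mGy

Using I₁d₁² = I₂d₂², rate at 12.0 m:
(2.19/12.0)² = 0.03331, so 298 × 0.03331 = 9.926 mGy/h.
Dose = rate × time = 9.926 mGy/h × 3.167 h = 31.44 mGy.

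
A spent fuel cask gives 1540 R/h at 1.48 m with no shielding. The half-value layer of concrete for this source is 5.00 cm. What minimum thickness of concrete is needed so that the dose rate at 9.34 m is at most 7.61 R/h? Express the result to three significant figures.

11.7 cm

At 9.34 m, distance alone gives 1540 × (1.48/9.34)² = 1540 × 0.02511 = 38.67 R/h.
Further attenuation needed: 38.67/7.61 = 5.081.
n = log₂(5.081) = 2.345 half-value layers.
Thickness = 2.345 × 5.00 cm = 11.73 cm.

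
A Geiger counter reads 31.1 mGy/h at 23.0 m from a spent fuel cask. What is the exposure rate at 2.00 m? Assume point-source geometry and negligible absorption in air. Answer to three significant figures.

Using I₁d₁² = I₂d₂², the rate at 2.00 m is
(23.0/2.00)² = 132.2, so 31.1 × 132.2 = 4111 mGy/h.

4110 mGy/h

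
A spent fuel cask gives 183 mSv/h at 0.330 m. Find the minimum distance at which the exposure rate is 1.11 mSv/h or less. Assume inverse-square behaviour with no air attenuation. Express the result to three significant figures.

Using I₁d₁² = I₂d₂², d₂ = d₁·√(I₁/I₂).
I₁/I₂ = 183/1.11 = 164.9, so d₂ = 0.330 × √164.9 = 4.238 m.

4.24 m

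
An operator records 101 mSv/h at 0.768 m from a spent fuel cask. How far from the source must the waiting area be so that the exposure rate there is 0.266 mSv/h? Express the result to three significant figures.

15.0 m

Applying the 1/r² law, d₂ = d₁·√(I₁/I₂).
I₁/I₂ = 101/0.266 = 379.7, so d₂ = 0.768 × √379.7 = 14.97 m.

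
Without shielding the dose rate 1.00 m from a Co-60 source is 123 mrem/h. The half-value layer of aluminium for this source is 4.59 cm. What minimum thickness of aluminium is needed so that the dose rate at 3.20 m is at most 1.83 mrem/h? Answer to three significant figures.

12.5 cm

At 3.20 m, distance alone gives (1.00/3.20)² = 0.09766, so 123 × 0.09766 = 12.01 mrem/h.
Further attenuation needed: 12.01/1.83 = 6.563.
n = log₂(6.563) = 2.714 half-value layers.
Thickness = 2.714 × 4.59 cm = 12.46 cm.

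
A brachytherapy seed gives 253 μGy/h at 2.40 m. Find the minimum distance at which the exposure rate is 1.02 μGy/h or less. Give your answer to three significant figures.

Intensity scales as (d₁/d₂)², so d₂ = d₁·√(I₁/I₂).
I₁/I₂ = 253/1.02 = 248.0, so d₂ = 2.40 × √248.0 = 37.80 m.

37.8 m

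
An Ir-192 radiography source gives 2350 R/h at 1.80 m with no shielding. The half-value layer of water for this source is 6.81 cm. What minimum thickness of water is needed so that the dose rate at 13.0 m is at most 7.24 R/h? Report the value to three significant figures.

18.0 cm

At 13.0 m, distance alone gives (1.80/13.0)² = 0.01917, so 2350 × 0.01917 = 45.05 R/h.
Further attenuation needed: 45.05/7.24 = 6.222.
n = log₂(6.222) = 2.637 half-value layers.
Thickness = 2.637 × 6.81 cm = 17.96 cm.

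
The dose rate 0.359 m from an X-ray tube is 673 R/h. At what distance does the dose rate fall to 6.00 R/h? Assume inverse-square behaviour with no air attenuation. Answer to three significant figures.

3.80 m

Intensity scales as (d₁/d₂)², so d₂ = d₁·√(I₁/I₂).
I₁/I₂ = 673/6.00 = 112.2, so d₂ = 0.359 × √112.2 = 3.803 m.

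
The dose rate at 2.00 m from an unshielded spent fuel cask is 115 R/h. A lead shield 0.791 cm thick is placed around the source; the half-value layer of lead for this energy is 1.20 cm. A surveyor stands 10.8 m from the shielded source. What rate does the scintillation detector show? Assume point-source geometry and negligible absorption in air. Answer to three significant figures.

2.50 R/h

Distance alone: 115 × (2.00/10.8)² = 115 × 0.03429 = 3.943 R/h.
Shield: 0.791/1.20 = 0.6592 half-value layers → attenuation 2^(−0.6592) = 0.6332.
Combined: 3.943 × 0.6332 = 2.497 R/h.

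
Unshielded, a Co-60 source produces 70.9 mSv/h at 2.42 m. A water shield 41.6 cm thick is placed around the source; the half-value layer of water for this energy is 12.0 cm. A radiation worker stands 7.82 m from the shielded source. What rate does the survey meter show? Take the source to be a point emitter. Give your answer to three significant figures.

0.614 mSv/h

Distance alone: (2.42/7.82)² = 0.09577, so 70.9 × 0.09577 = 6.790 mSv/h.
Shield: 41.6/12.0 = 3.467 half-value layers → attenuation 2^(−3.467) = 0.09043.
Combined: 6.790 × 0.09043 = 0.6140 mSv/h.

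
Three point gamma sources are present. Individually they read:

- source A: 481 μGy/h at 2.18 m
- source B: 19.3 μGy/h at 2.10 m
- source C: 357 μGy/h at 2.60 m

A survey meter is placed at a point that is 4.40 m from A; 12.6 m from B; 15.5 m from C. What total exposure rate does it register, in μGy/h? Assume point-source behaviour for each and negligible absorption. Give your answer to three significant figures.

129 μGy/h

By superposition, sum each source's inverse-square contribution:
A: 481 × (2.18/4.40)² = 118.1 μGy/h
B: 19.3 × (2.10/12.6)² = 0.5361 μGy/h
C: 357 × (2.60/15.5)² = 10.05 μGy/h
Total = 118.1 + 0.5361 + 10.05 = 128.7 μGy/h.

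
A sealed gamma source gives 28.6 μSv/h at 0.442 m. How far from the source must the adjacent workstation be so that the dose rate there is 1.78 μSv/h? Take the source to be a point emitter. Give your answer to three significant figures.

By the inverse-square law, d₂ = d₁·√(I₁/I₂).
I₁/I₂ = 28.6/1.78 = 16.07, so d₂ = 0.442 × √16.07 = 1.772 m.

1.77 m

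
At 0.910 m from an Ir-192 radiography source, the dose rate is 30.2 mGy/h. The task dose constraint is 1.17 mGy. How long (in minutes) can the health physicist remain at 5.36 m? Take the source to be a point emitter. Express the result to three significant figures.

Since intensity falls as 1/r², rate at 5.36 m:
30.2 × (0.910/5.36)² = 30.2 × 0.02882 = 0.8704 mGy/h.
Stay time = 1.17 mGy ÷ 0.8704 mGy/h = 1.344 h = 80.64 min.

80.6 min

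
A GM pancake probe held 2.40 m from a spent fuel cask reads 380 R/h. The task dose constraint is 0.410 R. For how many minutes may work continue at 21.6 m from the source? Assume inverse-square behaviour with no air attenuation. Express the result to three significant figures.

5.24 min

Intensity scales as (d₁/d₂)², so rate at 21.6 m:
(2.40/21.6)² = 0.01235, so 380 × 0.01235 = 4.693 R/h.
Stay time = 0.410 R ÷ 4.693 R/h = 0.08736 h = 5.242 min.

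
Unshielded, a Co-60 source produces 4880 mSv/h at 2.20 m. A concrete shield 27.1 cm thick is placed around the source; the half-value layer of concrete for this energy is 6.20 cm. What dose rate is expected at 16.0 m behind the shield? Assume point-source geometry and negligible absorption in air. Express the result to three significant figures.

4.46 mSv/h

Distance alone: 4880 × (2.20/16.0)² = 4880 × 0.01891 = 92.28 mSv/h.
Shield: 27.1/6.20 = 4.371 half-value layers → attenuation 2^(−4.371) = 0.04833.
Combined: 92.28 × 0.04833 = 4.460 mSv/h.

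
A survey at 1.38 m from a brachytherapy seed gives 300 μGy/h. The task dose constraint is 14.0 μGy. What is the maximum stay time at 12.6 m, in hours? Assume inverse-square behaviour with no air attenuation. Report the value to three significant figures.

3.89 h

Using I₁d₁² = I₂d₂², rate at 12.6 m:
(1.38/12.6)² = 0.01200, so 300 × 0.01200 = 3.600 μGy/h.
Stay time = 14.0 μGy ÷ 3.600 μGy/h = 3.889 h.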